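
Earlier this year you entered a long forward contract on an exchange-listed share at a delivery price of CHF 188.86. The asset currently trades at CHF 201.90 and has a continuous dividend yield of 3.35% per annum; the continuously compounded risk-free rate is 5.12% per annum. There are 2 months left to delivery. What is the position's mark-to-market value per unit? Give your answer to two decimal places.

Current fair forward for the remaining 2 months: F = S·e^((r − q)·T), (r − q) = 0.0512 − 0.0335 = 0.0177
F = 201.90 · e^(0.0177 × 2/12) = 201.90 × 1.002954 = 202.4964
Value of long forward = (F − K)·e^(−rT) = (202.4964 − 188.86) · e^(−0.0512·2/12)
= 13.6364 × 0.991503 = 13.52

CHF 13.52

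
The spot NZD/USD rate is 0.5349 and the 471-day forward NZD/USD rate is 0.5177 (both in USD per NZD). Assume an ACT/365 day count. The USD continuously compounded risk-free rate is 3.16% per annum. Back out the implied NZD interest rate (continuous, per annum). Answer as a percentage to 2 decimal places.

F = S·e^((r_USD − r_NZD)T) ⇒ r_NZD = r_USD − ln(F/S)/T
ln(0.5177/0.5349) = -0.032684; /(471/365) = -0.025328
r_NZD = 0.0316 + 0.025328 = 0.056928
r_NZD = 5.69%

5.69%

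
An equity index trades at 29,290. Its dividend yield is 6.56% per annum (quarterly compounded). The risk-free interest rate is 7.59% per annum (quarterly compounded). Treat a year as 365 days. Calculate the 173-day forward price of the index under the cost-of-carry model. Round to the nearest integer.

F = S · (1+r/4)^(4T) / (1+q/4)^(4T)
= 29290 × 1.036280 / 1.031321 = 29290 × 1.004808
F = 29,431

29,431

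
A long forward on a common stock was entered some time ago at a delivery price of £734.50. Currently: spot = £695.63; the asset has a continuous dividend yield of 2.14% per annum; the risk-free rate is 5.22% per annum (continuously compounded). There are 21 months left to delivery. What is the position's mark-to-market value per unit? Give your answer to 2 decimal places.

-£0.32

Current fair forward for the remaining 21 months: F = S·e^((r − q)·T), (r − q) = 0.0522 − 0.0214 = 0.0308
F = 695.63 · e^(0.0308 × 21/12) = 695.63 × 1.055379 = 734.1533
Value of long forward = (F − K)·e^(−rT) = (734.1533 − 734.50) · e^(−0.0522·21/12)
= -0.3467 × 0.912698 = -0.32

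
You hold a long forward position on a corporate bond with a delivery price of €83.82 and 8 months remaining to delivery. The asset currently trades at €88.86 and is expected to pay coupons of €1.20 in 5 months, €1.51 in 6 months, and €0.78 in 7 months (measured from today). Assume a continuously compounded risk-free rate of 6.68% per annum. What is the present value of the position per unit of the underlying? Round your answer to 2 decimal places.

€5.31

PV(remaining coupons) I = 1.20·e^(−0.0668·5/12) + 1.51·e^(−0.0668·6/12) + 0.78·e^(−0.0668·7/12) = 3.3777
Current forward F = (S − I)·e^(rT) = (88.86 − 3.3777)·e^(0.0668·8/12) = 85.4823 × 1.045540 = 89.3752
Value (long) = (F − K)·e^(−rT) = (89.3752 − 83.82) × 0.956444 = 5.3132
Value = €5.31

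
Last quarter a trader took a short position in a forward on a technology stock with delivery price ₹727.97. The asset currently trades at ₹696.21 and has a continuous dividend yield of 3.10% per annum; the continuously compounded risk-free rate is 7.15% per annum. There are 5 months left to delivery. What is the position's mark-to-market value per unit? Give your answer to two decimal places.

Current fair forward for the remaining 5 months: F = S·e^((r − q)·T), (r − q) = 0.0715 − 0.0310 = 0.0405
F = 696.21 · e^(0.0405 × 5/12) = 696.21 × 1.017018 = 708.0581
Value of long forward = (F − K)·e^(−rT) = (708.0581 − 727.97) · e^(−0.0715·5/12)
= -19.9119 × 0.970648 = -19.33
Short position value = −(long value) = ₹19.33

₹19.33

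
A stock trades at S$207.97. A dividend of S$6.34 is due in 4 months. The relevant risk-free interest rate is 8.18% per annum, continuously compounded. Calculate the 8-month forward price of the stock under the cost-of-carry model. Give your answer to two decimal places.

PV(dividends) I = 6.34·e^(−0.0818·4/12)
I = 6.1695
F = (S − I)·e^(rT) = (207.97 − 6.1695) · e^(0.0818·8/12)
= 201.8005 · e^0.054533 = 201.8005 × 1.056047 = S$213.11

S$213.11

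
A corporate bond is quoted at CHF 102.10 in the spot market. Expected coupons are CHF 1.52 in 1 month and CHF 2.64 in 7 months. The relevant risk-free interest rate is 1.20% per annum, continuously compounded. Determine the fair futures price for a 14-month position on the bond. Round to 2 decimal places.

CHF 99.34

PV(coupons) I = 1.52·e^(−0.0120·1/12) + 2.64·e^(−0.0120·7/12)
I = 1.5185 + 2.6216 = 4.1401
F = (S − I)·e^(rT) = (102.10 − 4.1401) · e^(0.0120·14/12)
= 97.9599 · e^0.014000 = 97.9599 × 1.014098 = CHF 99.34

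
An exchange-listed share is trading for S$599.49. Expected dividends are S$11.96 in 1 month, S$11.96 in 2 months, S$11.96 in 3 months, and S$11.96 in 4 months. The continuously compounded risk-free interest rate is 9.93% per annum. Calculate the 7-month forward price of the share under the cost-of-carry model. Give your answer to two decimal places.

S$585.58

PV(dividends) I = 11.96·e^(−0.0993·1/12) + 11.96·e^(−0.0993·2/12) + 11.96·e^(−0.0993·3/12) + 11.96·e^(−0.0993·4/12)
I = 11.8614 + 11.7637 + 11.6667 + 11.5706 = 46.8624
F = (S − I)·e^(rT) = (599.49 − 46.8624) · e^(0.0993·7/12)
= 552.6276 · e^0.057925 = 552.6276 × 1.059636 = S$585.58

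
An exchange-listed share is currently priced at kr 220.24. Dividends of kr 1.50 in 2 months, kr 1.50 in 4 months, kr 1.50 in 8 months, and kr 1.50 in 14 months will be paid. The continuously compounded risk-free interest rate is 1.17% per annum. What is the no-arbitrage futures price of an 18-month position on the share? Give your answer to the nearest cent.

PV(dividends) I = 1.50·e^(−0.0117·2/12) + 1.50·e^(−0.0117·4/12) + 1.50·e^(−0.0117·8/12) + 1.50·e^(−0.0117·14/12)
I = 1.4971 + 1.4942 + 1.4883 + 1.4797 = 5.9593
F = (S − I)·e^(rT) = (220.24 − 5.9593) · e^(0.0117·18/12)
= 214.2807 · e^0.017550 = 214.2807 × 1.017705 = kr 218.07

kr 218.07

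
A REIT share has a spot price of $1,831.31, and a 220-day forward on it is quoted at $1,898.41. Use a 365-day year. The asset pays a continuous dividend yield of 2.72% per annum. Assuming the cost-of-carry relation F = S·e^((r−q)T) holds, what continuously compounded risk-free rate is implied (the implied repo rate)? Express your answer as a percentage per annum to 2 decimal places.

8.69%

From F = S·e^((r−q)T): (r − q) = ln(F/S)/T
ln(1898.41/1831.31) = ln(1.036640) = 0.035985
(r − q) = 0.035985 / (220/365) = 0.059702
r = ln(F/S)/T + q = 0.059702 + 0.0272 = 0.086902
r = 8.69%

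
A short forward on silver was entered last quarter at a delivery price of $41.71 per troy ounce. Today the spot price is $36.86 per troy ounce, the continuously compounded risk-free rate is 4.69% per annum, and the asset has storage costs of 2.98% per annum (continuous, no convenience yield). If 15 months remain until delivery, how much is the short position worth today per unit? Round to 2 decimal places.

$1.08 per troy ounce

Current fair forward for the remaining 15 months: F = S·e^((r + u)·T), (r + u) = 0.0469 + 0.0298 = 0.0767
F = 36.86 · e^(0.0767 × 15/12) = 36.86 × 1.100621 = 40.5689
Value of long forward = (F − K)·e^(−rT) = (40.5689 − 41.71) · e^(−0.0469·15/12)
= -1.1411 × 0.943060 = -1.08
Short position value = −(long value) = $1.08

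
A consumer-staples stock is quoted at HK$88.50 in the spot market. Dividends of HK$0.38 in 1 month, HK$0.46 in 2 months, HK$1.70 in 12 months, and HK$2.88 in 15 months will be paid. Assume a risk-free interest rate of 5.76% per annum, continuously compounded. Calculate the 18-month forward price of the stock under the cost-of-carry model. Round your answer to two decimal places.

HK$90.91

PV(dividends) I = 0.38·e^(−0.0576·1/12) + 0.46·e^(−0.0576·2/12) + 1.70·e^(−0.0576·12/12) + 2.88·e^(−0.0576·15/12)
I = 0.3782 + 0.4556 + 1.6048 + 2.6799 = 5.1185
F = (S − I)·e^(rT) = (88.50 − 5.1185) · e^(0.0576·18/12)
= 83.3815 · e^0.086400 = 83.3815 × 1.090242 = HK$90.91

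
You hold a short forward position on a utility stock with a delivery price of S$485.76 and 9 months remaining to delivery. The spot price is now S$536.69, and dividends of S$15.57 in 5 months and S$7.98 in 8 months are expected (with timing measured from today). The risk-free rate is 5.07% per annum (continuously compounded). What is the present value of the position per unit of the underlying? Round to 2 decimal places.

-S$46.09

PV(remaining dividends) I = 15.57·e^(−0.0507·5/12) + 7.98·e^(−0.0507·8/12) = 22.9593
Current forward F = (S − I)·e^(rT) = (536.69 − 22.9593)·e^(0.0507·9/12) = 513.7307 × 1.038757 = 533.6414
Value (long) = (F − K)·e^(−rT) = (533.6414 − 485.76) × 0.962689 = 46.0949
Short position value = −(long value) = -S$46.09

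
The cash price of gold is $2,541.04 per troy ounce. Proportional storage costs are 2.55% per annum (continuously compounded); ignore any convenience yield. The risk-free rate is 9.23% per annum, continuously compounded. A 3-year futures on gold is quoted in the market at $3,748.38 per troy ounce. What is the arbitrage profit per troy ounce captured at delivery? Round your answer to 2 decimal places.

Fair futures: F* = S·e^(carry·T), with carry = (r + u) = 0.0923 + 0.0255 = 0.1178
F* = 2541.04 · e^(0.1178 × 3) = 2541.04 · e^0.35340000 = 2541.04 × 1.42390059 = $3618.1884
Market $3748.38 > fair $3618.1884: forward overpriced → cash-and-carry (buy spot, short the forward).
At maturity, profit = |F_mkt − F*| = |3748.38 − 3618.1884| = $130.19 per troy ounce

$130.19 per troy ounce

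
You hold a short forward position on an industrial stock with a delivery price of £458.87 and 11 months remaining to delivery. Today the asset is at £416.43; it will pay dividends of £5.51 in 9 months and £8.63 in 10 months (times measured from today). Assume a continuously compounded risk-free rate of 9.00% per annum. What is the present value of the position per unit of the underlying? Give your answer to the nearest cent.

PV(remaining dividends) I = 5.51·e^(−0.0900·9/12) + 8.63·e^(−0.0900·10/12) = 13.1568
Current forward F = (S − I)·e^(rT) = (416.43 − 13.1568)·e^(0.0900·11/12) = 403.2732 × 1.085999 = 437.9543
Value (long) = (F − K)·e^(−rT) = (437.9543 − 458.87) × 0.920811 = -19.2594
Short position value = −(long value) = £19.26

£19.26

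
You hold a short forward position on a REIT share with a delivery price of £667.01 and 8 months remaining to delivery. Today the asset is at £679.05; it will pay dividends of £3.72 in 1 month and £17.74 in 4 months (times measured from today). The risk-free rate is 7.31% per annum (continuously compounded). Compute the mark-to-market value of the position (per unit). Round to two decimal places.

PV(remaining dividends) I = 3.72·e^(−0.0731·1/12) + 17.74·e^(−0.0731·4/12) = 21.0104
Current forward F = (S − I)·e^(rT) = (679.05 − 21.0104)·e^(0.0731·8/12) = 658.0396 × 1.049940 = 690.9021
Value (long) = (F − K)·e^(−rT) = (690.9021 − 667.01) × 0.952435 = 22.7557
Short position value = −(long value) = -£22.76

-£22.76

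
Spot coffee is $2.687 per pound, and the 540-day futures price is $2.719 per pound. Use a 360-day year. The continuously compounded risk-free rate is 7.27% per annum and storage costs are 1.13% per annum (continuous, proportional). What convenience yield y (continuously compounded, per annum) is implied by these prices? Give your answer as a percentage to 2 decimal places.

7.61%

F = S·e^((r+u−y)T) ⇒ (r+u−y) = ln(F/S)/T
ln(2.719/2.687) = 0.011839; /T ⇒ 0.007893
y = r + u − ln(F/S)/T = 0.0727 + 0.0113 − 0.007893 = 0.076107
y = 7.61%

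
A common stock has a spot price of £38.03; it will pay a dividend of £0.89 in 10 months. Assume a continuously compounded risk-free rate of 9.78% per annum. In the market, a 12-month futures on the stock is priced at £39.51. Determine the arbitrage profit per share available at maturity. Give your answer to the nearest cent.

PV(dividends) I = 0.89·e^(−0.0978·10/12) = 0.8203
Fair futures F* = (S − I)·e^(rT) = (38.03 − 0.8203)·e^0.097800 = 37.2097 × 1.102742 = 41.0327
Market £39.51 < fair 41.0327: forward underpriced → reverse cash-and-carry (short the stock, invest proceeds at r, pay the dividends, go long the forward).
Profit at T = |F_mkt − F*| = |39.51 − 41.0327| = £1.52 per share

£1.52 per share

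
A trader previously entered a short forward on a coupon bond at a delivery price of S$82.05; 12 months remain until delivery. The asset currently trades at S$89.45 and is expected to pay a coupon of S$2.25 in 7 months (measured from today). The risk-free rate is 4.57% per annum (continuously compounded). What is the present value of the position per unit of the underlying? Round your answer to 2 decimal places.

PV(remaining coupons) I = 2.25·e^(−0.0457·7/12) = 2.1908
Current forward F = (S − I)·e^(rT) = (89.45 − 2.1908)·e^(0.0457·12/12) = 87.2592 × 1.046760 = 91.3394
Value (long) = (F − K)·e^(−rT) = (91.3394 − 82.05) × 0.955329 = 8.8744
Short position value = −(long value) = -S$8.87

-S$8.87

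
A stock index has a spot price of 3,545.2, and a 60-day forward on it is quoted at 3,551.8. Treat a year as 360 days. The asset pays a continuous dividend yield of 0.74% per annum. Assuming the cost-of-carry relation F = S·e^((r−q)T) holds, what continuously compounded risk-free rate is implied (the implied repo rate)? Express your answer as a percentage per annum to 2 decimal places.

From F = S·e^((r−q)T): (r − q) = ln(F/S)/T
ln(3551.8/3545.2) = ln(1.001862) = 0.001860
(r − q) = 0.001860 / (60/360) = 0.011160
r = ln(F/S)/T + q = 0.011160 + 0.0074 = 0.018560
r = 1.86%

1.86%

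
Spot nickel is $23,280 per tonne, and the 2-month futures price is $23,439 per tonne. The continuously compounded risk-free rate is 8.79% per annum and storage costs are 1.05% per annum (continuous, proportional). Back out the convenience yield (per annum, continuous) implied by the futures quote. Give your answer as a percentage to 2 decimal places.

F = S·e^((r+u−y)T) ⇒ (r+u−y) = ln(F/S)/T
ln(23439/23280) = 0.006807; /T ⇒ 0.040842
y = r + u − ln(F/S)/T = 0.0879 + 0.0105 − 0.040842 = 0.057558
y = 5.76%

5.76%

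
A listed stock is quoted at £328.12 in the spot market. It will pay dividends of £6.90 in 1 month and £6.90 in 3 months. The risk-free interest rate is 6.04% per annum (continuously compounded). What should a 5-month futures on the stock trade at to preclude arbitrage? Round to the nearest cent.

PV(dividends) I = 6.90·e^(−0.0604·1/12) + 6.90·e^(−0.0604·3/12)
I = 6.8654 + 6.7966 = 13.6620
F = (S − I)·e^(rT) = (328.12 − 13.6620) · e^(0.0604·5/12)
= 314.4580 · e^0.025167 = 314.4580 × 1.025486 = £322.47

£322.47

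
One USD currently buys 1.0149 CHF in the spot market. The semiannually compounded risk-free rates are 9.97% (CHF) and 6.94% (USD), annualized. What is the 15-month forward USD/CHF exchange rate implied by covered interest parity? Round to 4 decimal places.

By covered interest parity, F = S · (1+r_CHF/2)^(2T) / (1+r_USD/2)^(2T)
= 1.0149 × 1.129323 / 1.089021 = 1.0149 × 1.037008
F = 1.0525 CHF per USD

1.0525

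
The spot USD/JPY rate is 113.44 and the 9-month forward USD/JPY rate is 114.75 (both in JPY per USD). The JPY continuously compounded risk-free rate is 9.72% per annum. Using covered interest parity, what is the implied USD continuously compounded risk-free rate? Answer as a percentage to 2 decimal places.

8.19%

F = S·e^((r_JPY − r_USD)T) ⇒ r_USD = r_JPY − ln(F/S)/T
ln(114.75/113.44) = 0.011482; /(9/12) = 0.015309
r_USD = 0.0972 − 0.015309 = 0.081891
r_USD = 8.19%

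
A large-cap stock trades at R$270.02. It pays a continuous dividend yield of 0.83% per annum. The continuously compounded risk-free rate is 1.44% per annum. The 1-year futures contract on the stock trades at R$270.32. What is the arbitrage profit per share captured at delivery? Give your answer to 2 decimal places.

Fair futures: F* = S·e^(carry·T), with carry = (r − q) = 0.0144 − 0.0083 = 0.0061
F* = 270.02 · e^(0.0061 × 1) = 270.02 · e^0.006100 = 270.02 × 1.006119 = R$271.6723
Market R$270.32 < fair R$271.6723: forward underpriced → reverse cash-and-carry (short spot, go long the forward).
At maturity, profit = |F_mkt − F*| = |270.32 − 271.6723| = R$1.35 per share

R$1.35 per share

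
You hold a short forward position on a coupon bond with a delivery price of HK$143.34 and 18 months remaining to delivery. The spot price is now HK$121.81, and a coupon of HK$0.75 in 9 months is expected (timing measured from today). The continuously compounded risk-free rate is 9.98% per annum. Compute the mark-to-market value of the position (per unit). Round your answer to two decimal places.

HK$2.30

PV(remaining coupons) I = 0.75·e^(−0.0998·9/12) = 0.6959
Current forward F = (S − I)·e^(rT) = (121.81 − 0.6959)·e^(0.0998·18/12) = 121.1141 × 1.161486 = 140.6723
Value (long) = (F − K)·e^(−rT) = (140.6723 − 143.34) × 0.860966 = -2.2968
Short position value = −(long value) = HK$2.30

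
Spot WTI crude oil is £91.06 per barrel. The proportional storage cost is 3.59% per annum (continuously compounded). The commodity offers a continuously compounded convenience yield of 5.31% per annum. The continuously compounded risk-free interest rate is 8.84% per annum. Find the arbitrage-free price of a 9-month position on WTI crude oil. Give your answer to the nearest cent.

Net carry = r + u − y = 0.0884 + 0.0359 − 0.0531 = 0.0712
F = S·e^((r+u−y)T) = 91.06 · e^(0.0712 × 9/12) = 91.06 · e^0.053400
= 91.06 × 1.054852 = £96.05 per barrel

£96.05 per barrel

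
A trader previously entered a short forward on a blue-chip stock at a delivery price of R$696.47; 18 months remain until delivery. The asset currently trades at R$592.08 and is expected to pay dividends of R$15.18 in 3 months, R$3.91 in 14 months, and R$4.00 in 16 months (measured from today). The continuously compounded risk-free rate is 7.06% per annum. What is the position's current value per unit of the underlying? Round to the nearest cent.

PV(remaining dividends) I = 15.18·e^(−0.0706·3/12) + 3.91·e^(−0.0706·14/12) + 4.00·e^(−0.0706·16/12) = 22.1559
Current forward F = (S − I)·e^(rT) = (592.08 − 22.1559)·e^(0.0706·18/12) = 569.9241 × 1.111711 = 633.5909
Value (long) = (F − K)·e^(−rT) = (633.5909 − 696.47) × 0.899515 = -56.5607
Short position value = −(long value) = R$56.56

R$56.56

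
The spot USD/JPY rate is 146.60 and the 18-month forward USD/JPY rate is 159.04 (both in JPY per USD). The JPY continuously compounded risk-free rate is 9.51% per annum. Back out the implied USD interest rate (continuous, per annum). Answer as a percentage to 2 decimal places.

F = S·e^((r_JPY − r_USD)T) ⇒ r_USD = r_JPY − ln(F/S)/T
ln(159.04/146.60) = 0.081448; /(18/12) = 0.054299
r_USD = 0.0951 − 0.054299 = 0.040801
r_USD = 4.08%

4.08%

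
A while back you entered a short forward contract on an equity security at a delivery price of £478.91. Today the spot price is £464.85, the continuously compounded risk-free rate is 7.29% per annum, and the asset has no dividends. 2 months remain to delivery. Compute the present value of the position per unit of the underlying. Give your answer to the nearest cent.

£8.28

Current fair forward for the remaining 2 months: F = S·e^(r·T), r = 0.0729
F = 464.85 · e^(0.0729 × 2/12) = 464.85 × 1.012224 = 470.5323
Value of long forward = (F − K)·e^(−rT) = (470.5323 − 478.91) · e^(−0.0729·2/12)
= -8.3777 × 0.987924 = -8.28
Short position value = −(long value) = £8.28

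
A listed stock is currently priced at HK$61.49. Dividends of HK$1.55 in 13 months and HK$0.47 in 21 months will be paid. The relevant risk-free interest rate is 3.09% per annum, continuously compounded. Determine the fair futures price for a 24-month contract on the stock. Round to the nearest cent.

HK$63.34

PV(dividends) I = 1.55·e^(−0.0309·13/12) + 0.47·e^(−0.0309·21/12)
I = 1.4990 + 0.4453 = 1.9443
F = (S − I)·e^(rT) = (61.49 − 1.9443) · e^(0.0309·24/12)
= 59.5457 · e^0.061800 = 59.5457 × 1.063750 = HK$63.34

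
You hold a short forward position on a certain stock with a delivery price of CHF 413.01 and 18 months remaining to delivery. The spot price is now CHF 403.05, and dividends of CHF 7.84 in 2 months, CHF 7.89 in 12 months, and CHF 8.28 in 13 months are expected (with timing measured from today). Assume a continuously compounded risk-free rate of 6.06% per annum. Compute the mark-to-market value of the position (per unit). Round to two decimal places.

-CHF 2.99

PV(remaining dividends) I = 7.84·e^(−0.0606·2/12) + 7.89·e^(−0.0606·12/12) + 8.28·e^(−0.0606·13/12) = 22.9412
Current forward F = (S − I)·e^(rT) = (403.05 − 22.9412)·e^(0.0606·18/12) = 380.1088 × 1.095159 = 416.2796
Value (long) = (F − K)·e^(−rT) = (416.2796 − 413.01) × 0.913109 = 2.9855
Short position value = −(long value) = -CHF 2.99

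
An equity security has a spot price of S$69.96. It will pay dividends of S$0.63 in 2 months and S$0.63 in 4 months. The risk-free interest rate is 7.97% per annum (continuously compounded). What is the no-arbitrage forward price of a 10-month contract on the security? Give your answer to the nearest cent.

PV(dividends) I = 0.63·e^(−0.0797·2/12) + 0.63·e^(−0.0797·4/12)
I = 0.6217 + 0.6135 = 1.2352
F = (S − I)·e^(rT) = (69.96 − 1.2352) · e^(0.0797·10/12)
= 68.7248 · e^0.066417 = 68.7248 × 1.068672 = S$73.44

S$73.44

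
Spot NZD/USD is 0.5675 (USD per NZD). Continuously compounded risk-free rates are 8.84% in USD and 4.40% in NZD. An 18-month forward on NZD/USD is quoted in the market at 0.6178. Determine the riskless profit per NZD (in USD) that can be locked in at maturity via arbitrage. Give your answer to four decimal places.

0.0112 per NZD (in USD)

Fair forward: F* = S·e^(carry·T), with carry = (r_USD − r_NZD) = 0.0884 − 0.0440 = 0.0444
F* = 0.5675 · e^(0.0444 × 18/12) = 0.5675 · e^0.066600 = 0.5675 × 1.068868 = 0.6066
Market 0.6178 > fair 0.6066: forward overpriced → cash-and-carry (buy spot, short the forward).
At maturity, profit = |F_mkt − F*| = |0.6178 − 0.6066| = 0.0112 per NZD (in USD)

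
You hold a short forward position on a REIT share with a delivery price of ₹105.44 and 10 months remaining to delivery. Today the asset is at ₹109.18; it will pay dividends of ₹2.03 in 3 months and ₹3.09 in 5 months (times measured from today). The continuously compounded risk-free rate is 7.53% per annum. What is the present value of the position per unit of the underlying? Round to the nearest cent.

-₹5.17

PV(remaining dividends) I = 2.03·e^(−0.0753·3/12) + 3.09·e^(−0.0753·5/12) = 4.9867
Current forward F = (S − I)·e^(rT) = (109.18 − 4.9867)·e^(0.0753·10/12) = 104.1933 × 1.064761 = 110.9410
Value (long) = (F − K)·e^(−rT) = (110.9410 − 105.44) × 0.939178 = 5.1664
Short position value = −(long value) = -₹5.17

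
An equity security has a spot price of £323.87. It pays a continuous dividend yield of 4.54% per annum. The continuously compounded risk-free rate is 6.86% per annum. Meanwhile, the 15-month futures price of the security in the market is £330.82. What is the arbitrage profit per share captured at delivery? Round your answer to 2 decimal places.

£2.58 per share

Fair futures: F* = S·e^(carry·T), with carry = (r − q) = 0.0686 − 0.0454 = 0.0232
F* = 323.87 · e^(0.0232 × 15/12) = 323.87 · e^0.029000 = 323.87 × 1.029425 = £333.3999
Market £330.82 < fair £333.3999: forward underpriced → reverse cash-and-carry (short spot, go long the forward).
At maturity, profit = |F_mkt − F*| = |330.82 − 333.3999| = £2.58 per share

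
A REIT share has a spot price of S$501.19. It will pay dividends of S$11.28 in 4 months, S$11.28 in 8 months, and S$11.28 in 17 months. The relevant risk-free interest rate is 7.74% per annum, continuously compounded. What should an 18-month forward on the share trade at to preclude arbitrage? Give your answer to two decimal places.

PV(dividends) I = 11.28·e^(−0.0774·4/12) + 11.28·e^(−0.0774·8/12) + 11.28·e^(−0.0774·17/12)
I = 10.9927 + 10.7127 + 10.1085 = 31.8139
F = (S − I)·e^(rT) = (501.19 − 31.8139) · e^(0.0774·18/12)
= 469.3761 · e^0.116100 = 469.3761 × 1.123108 = S$527.16

S$527.16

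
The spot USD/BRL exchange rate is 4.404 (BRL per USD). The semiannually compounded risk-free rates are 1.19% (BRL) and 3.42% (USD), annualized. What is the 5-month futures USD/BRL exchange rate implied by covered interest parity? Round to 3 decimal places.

By covered interest parity, F = S · (1+r_BRL/2)^(2T) / (1+r_USD/2)^(2T)
= 4.404 × 1.004956 / 1.014230 = 4.404 × 0.990856
F = 4.364 BRL per USD

4.364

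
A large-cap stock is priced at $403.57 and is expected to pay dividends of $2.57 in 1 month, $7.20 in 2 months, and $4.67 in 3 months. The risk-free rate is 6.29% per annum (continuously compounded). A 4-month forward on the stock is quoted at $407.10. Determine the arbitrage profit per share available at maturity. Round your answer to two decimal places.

$9.56 per share

PV(dividends) I = 2.57·e^(−0.0629·1/12) + 7.20·e^(−0.0629·2/12) + 4.67·e^(−0.0629·3/12) = 14.2786
Fair forward F* = (S − I)·e^(rT) = (403.57 − 14.2786)·e^0.020967 = 389.2914 × 1.021188 = 397.5397
Market $407.10 > fair 397.5397: forward overpriced → cash-and-carry (borrow at r, buy the stock and collect the dividends, short the forward).
Profit at T = |F_mkt − F*| = |407.10 − 397.5397| = $9.56 per share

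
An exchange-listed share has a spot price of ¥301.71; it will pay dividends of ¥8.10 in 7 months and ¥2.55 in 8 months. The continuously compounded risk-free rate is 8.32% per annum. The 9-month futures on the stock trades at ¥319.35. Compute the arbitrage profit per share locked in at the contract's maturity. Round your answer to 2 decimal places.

PV(dividends) I = 8.10·e^(−0.0832·7/12) + 2.55·e^(−0.0832·8/12) = 10.1287
Fair futures F* = (S − I)·e^(rT) = (301.71 − 10.1287)·e^0.062400 = 291.5813 × 1.064388 = 310.3556
Market ¥319.35 > fair 310.3556: forward overpriced → cash-and-carry (borrow at r, buy the stock and collect the dividends, short the forward).
Profit at T = |F_mkt − F*| = |319.35 − 310.3556| = ¥8.99 per share

¥8.99 per share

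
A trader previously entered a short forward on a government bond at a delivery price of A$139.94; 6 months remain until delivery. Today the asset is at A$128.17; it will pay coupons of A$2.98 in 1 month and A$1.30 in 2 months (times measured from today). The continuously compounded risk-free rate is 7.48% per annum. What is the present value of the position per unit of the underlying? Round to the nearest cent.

PV(remaining coupons) I = 2.98·e^(−0.0748·1/12) + 1.30·e^(−0.0748·2/12) = 4.2454
Current forward F = (S − I)·e^(rT) = (128.17 − 4.2454)·e^(0.0748·6/12) = 123.9246 × 1.038108 = 128.6471
Value (long) = (F − K)·e^(−rT) = (128.6471 − 139.94) × 0.963291 = -10.8783
Short position value = −(long value) = A$10.88

A$10.88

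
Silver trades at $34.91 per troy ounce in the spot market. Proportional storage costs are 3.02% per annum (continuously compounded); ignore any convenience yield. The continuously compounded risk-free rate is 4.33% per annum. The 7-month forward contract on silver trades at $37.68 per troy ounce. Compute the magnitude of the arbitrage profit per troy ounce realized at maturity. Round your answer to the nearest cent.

$1.24 per troy ounce

Fair forward: F* = S·e^(carry·T), with carry = (r + u) = 0.0433 + 0.0302 = 0.0735
F* = 34.91 · e^(0.0735 × 7/12) = 34.91 · e^0.042875 = 34.91 × 1.043807 = $36.4393
Market $37.68 > fair $36.4393: forward overpriced → cash-and-carry (buy spot, short the forward).
At maturity, profit = |F_mkt − F*| = |37.68 − 36.4393| = $1.24 per troy ounce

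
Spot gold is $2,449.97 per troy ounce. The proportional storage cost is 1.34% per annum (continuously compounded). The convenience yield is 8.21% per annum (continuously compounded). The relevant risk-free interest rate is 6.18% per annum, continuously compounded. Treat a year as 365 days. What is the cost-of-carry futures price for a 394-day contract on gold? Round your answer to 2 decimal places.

Net carry = r + u − y = 0.0618 + 0.0134 − 0.0821 = -0.0069
F = S·e^((r+u−y)T) = 2449.97 · e^(-0.0069 × 394/365) = 2449.97 · e^-0.00744822
= 2449.97 × 0.99257945 = $2,431.79 per troy ounce

$2,431.79 per troy ounce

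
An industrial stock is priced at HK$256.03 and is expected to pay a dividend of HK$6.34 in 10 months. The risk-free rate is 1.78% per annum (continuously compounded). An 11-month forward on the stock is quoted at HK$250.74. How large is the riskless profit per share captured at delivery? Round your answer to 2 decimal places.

PV(dividends) I = 6.34·e^(−0.0178·10/12) = 6.2467
Fair forward F* = (S − I)·e^(rT) = (256.03 − 6.2467)·e^0.016317 = 249.7833 × 1.016451 = 253.8925
Market HK$250.74 < fair 253.8925: forward underpriced → reverse cash-and-carry (short the stock, invest proceeds at r, pay the dividends, go long the forward).
Profit at T = |F_mkt − F*| = |250.74 − 253.8925| = HK$3.15 per share

HK$3.15 per share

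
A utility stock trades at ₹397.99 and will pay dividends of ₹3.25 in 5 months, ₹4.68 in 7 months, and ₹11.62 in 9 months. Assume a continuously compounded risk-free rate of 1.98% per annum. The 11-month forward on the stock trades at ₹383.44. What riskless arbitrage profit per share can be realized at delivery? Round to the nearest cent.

₹2.19 per share

PV(dividends) I = 3.25·e^(−0.0198·5/12) + 4.68·e^(−0.0198·7/12) + 11.62·e^(−0.0198·9/12) = 19.2983
Fair forward F* = (S − I)·e^(rT) = (397.99 − 19.2983)·e^0.018150 = 378.6917 × 1.018316 = 385.6278
Market ₹383.44 < fair 385.6278: forward underpriced → reverse cash-and-carry (short the stock, invest proceeds at r, pay the dividends, go long the forward).
Profit at T = |F_mkt − F*| = |383.44 − 385.6278| = ₹2.19 per share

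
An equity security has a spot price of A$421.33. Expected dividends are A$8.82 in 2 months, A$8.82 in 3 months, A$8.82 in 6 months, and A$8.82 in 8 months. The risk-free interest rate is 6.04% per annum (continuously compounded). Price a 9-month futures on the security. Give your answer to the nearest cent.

PV(dividends) I = 8.82·e^(−0.0604·2/12) + 8.82·e^(−0.0604·3/12) + 8.82·e^(−0.0604·6/12) + 8.82·e^(−0.0604·8/12)
I = 8.7317 + 8.6878 + 8.5576 + 8.4719 = 34.4490
F = (S − I)·e^(rT) = (421.33 − 34.4490) · e^(0.0604·9/12)
= 386.8810 · e^0.045300 = 386.8810 × 1.046342 = A$404.81

A$404.81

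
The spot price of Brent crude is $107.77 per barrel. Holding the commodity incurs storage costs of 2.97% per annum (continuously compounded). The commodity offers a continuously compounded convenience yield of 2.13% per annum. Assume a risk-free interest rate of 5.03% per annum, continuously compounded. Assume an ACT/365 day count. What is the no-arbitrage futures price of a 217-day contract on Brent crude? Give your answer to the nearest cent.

Net carry = r + u − y = 0.0503 + 0.0297 − 0.0213 = 0.0587
F = S·e^((r+u−y)T) = 107.77 · e^(0.0587 × 217/365) = 107.77 · e^0.034898
= 107.77 × 1.035514 = $111.60 per barrel

$111.60 per barrel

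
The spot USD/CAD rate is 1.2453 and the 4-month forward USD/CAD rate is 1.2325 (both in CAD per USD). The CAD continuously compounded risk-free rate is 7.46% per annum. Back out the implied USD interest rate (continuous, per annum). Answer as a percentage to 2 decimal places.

F = S·e^((r_CAD − r_USD)T) ⇒ r_USD = r_CAD − ln(F/S)/T
ln(1.2325/1.2453) = -0.010332; /(4/12) = -0.030996
r_USD = 0.0746 + 0.030996 = 0.105596
r_USD = 10.56%

10.56%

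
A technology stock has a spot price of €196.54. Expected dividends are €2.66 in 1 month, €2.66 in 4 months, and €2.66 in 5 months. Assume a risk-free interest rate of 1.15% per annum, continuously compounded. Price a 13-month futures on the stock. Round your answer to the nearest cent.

€190.95

PV(dividends) I = 2.66·e^(−0.0115·1/12) + 2.66·e^(−0.0115·4/12) + 2.66·e^(−0.0115·5/12)
I = 2.6575 + 2.6498 + 2.6473 = 7.9546
F = (S − I)·e^(rT) = (196.54 − 7.9546) · e^(0.0115·13/12)
= 188.5854 · e^0.012458 = 188.5854 × 1.012536 = €190.95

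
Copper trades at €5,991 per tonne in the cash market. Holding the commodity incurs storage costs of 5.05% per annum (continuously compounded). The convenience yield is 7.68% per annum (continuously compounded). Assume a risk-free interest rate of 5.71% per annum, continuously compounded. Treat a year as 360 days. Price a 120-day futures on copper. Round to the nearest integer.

Net carry = r + u − y = 0.0571 + 0.0505 − 0.0768 = 0.0308
F = S·e^((r+u−y)T) = 5991 · e^(0.0308 × 120/360) = 5991 · e^0.010267
= 5991 × 1.010320 = €6,053 per tonne

€6,053 per tonne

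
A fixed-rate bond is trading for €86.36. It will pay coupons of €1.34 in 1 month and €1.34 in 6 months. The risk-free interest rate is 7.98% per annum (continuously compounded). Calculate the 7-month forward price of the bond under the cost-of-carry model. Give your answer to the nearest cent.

€87.73

PV(coupons) I = 1.34·e^(−0.0798·1/12) + 1.34·e^(−0.0798·6/12)
I = 1.3311 + 1.2876 = 2.6187
F = (S − I)·e^(rT) = (86.36 − 2.6187) · e^(0.0798·7/12)
= 83.7413 · e^0.046550 = 83.7413 × 1.047650 = €87.73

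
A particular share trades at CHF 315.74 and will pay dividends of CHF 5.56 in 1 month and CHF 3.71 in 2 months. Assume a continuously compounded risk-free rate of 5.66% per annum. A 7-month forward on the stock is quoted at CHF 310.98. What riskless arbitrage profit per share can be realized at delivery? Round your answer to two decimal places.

CHF 5.84 per share

PV(dividends) I = 5.56·e^(−0.0566·1/12) + 3.71·e^(−0.0566·2/12) = 9.2090
Fair forward F* = (S − I)·e^(rT) = (315.74 − 9.2090)·e^0.033017 = 306.5310 × 1.033568 = 316.8206
Market CHF 310.98 < fair 316.8206: forward underpriced → reverse cash-and-carry (short the stock, invest proceeds at r, pay the dividends, go long the forward).
Profit at T = |F_mkt − F*| = |310.98 − 316.8206| = CHF 5.84 per share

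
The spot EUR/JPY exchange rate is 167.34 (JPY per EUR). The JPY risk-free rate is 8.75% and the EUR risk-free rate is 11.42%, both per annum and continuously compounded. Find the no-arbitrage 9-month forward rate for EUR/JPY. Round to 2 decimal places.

F = S·e^((r_JPY − r_EUR)T) = 167.34 · e^((0.0875 − 0.1142) × 9/12)
= 167.34 · e^-0.020025 = 167.34 × 0.980174
F = 164.02 JPY per EUR

164.02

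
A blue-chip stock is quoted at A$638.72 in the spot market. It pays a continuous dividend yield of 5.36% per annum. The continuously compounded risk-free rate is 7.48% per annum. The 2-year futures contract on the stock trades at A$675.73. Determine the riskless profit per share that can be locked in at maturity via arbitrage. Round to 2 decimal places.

A$9.35 per share

Fair futures: F* = S·e^(carry·T), with carry = (r − q) = 0.0748 − 0.0536 = 0.0212
F* = 638.72 · e^(0.0212 × 2) = 638.72 · e^0.042400 = 638.72 × 1.043312 = A$666.3842
Market A$675.73 > fair A$666.3842: forward overpriced → cash-and-carry (buy spot, short the forward).
At maturity, profit = |F_mkt − F*| = |675.73 − 666.3842| = A$9.35 per share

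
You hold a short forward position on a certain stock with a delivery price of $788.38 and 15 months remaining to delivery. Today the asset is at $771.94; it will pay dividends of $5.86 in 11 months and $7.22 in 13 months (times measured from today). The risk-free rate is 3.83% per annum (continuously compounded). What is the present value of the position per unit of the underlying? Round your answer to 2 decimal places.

-$7.83

PV(remaining dividends) I = 5.86·e^(−0.0383·11/12) + 7.22·e^(−0.0383·13/12) = 12.5844
Current forward F = (S − I)·e^(rT) = (771.94 − 12.5844)·e^(0.0383·15/12) = 759.3556 × 1.049040 = 796.5944
Value (long) = (F − K)·e^(−rT) = (796.5944 − 788.38) × 0.953253 = 7.8304
Short position value = −(long value) = -$7.83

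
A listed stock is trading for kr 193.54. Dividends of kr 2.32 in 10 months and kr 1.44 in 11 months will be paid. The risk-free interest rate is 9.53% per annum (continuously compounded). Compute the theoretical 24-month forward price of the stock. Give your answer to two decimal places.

PV(dividends) I = 2.32·e^(−0.0953·10/12) + 1.44·e^(−0.0953·11/12)
I = 2.1429 + 1.3195 = 3.4624
F = (S − I)·e^(rT) = (193.54 − 3.4624) · e^(0.0953·24/12)
= 190.0776 · e^0.190600 = 190.0776 × 1.209975 = kr 229.99

kr 229.99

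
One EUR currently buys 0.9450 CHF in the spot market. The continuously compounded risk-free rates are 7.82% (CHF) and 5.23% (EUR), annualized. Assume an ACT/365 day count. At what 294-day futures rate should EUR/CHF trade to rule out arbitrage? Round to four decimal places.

F = S·e^((r_CHF − r_EUR)T) = 0.9450 · e^((0.0782 − 0.0523) × 294/365)
= 0.9450 · e^0.020862 = 0.9450 × 1.021081
F = 0.9649 CHF per EUR

0.9649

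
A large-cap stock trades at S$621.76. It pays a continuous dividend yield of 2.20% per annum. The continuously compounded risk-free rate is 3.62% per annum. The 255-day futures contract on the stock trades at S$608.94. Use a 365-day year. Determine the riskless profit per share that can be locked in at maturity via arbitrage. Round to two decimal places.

Fair futures: F* = S·e^(carry·T), with carry = (r − q) = 0.0362 − 0.0220 = 0.0142
F* = 621.76 · e^(0.0142 × 255/365) = 621.76 · e^0.009921 = 621.76 × 1.009970 = S$627.9589
Market S$608.94 < fair S$627.9589: forward underpriced → reverse cash-and-carry (short spot, go long the forward).
At maturity, profit = |F_mkt − F*| = |608.94 − 627.9589| = S$19.02 per share

S$19.02 per share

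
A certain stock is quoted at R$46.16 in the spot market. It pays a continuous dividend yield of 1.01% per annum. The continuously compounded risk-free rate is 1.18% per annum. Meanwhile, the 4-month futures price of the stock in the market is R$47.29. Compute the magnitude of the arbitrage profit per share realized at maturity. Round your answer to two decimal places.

Fair futures: F* = S·e^(carry·T), with carry = (r − q) = 0.0118 − 0.0101 = 0.0017
F* = 46.16 · e^(0.0017 × 4/12) = 46.16 · e^0.000567 = 46.16 × 1.000567 = R$46.1862
Market R$47.29 > fair R$46.1862: forward overpriced → cash-and-carry (buy spot, short the forward).
At maturity, profit = |F_mkt − F*| = |47.29 − 46.1862| = R$1.10 per share

R$1.10 per share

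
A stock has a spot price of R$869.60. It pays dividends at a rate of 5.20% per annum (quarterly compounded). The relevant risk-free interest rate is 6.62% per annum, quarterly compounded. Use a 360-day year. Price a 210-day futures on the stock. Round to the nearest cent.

R$876.73

F = S · (1+r/4)^(4T) / (1+q/4)^(4T)
= 869.60 × 1.039044 / 1.030597 = 869.60 × 1.008196
F = R$876.73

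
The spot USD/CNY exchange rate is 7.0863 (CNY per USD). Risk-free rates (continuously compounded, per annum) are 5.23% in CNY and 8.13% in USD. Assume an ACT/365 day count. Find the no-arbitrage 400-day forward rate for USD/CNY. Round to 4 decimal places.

6.8646

F = S·e^((r_CNY − r_USD)T) = 7.0863 · e^((0.0523 − 0.0813) × 400/365)
= 7.0863 · e^-0.031781 = 7.0863 × 0.968719
F = 6.8646 CNY per USD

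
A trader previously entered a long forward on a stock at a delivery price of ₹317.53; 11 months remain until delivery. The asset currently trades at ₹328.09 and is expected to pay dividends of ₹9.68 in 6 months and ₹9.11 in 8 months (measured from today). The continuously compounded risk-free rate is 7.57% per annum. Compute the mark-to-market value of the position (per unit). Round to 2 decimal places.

₹13.86

PV(remaining dividends) I = 9.68·e^(−0.0757·6/12) + 9.11·e^(−0.0757·8/12) = 17.9821
Current forward F = (S − I)·e^(rT) = (328.09 − 17.9821)·e^(0.0757·11/12) = 310.1079 × 1.071856 = 332.3910
Value (long) = (F − K)·e^(−rT) = (332.3910 − 317.53) × 0.932961 = 13.8647
Value = ₹13.86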